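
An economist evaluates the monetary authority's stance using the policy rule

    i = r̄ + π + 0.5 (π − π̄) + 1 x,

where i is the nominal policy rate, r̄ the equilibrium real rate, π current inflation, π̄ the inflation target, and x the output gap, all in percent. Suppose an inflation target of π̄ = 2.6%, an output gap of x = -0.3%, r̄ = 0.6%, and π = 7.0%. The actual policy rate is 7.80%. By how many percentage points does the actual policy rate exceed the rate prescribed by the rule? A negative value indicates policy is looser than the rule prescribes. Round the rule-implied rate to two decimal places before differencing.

i = 0.6 + 7.0 + 0.5 × (7.0 − 2.6) + 1 × (-0.3)
   = 0.6 + 7 + 2.2 − 0.3 = 9.50
Deviation = 7.80 − 9.50 = -1.70 pp.

-1.70 pp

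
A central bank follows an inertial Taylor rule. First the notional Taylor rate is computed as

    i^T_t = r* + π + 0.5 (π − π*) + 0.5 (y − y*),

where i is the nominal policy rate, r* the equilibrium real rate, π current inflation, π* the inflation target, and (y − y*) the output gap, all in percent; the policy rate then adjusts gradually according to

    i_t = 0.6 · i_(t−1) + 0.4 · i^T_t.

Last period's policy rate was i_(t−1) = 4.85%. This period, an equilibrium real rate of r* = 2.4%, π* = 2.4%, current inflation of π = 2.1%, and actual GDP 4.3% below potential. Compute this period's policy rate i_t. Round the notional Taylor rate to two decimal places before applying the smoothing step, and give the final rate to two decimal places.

Output 4.3% below potential → (y − y*) = -4.3.
i^T_t = 2.4 + 2.1 + 0.5 × (2.1 − 2.4) + 0.5 × (-4.3)
   = 2.4 + 2.1 − 0.15 − 2.15 = 2.20
i_t = 0.6 × 4.85 + 0.4 × 2.20 = 2.91 + 0.88 = 3.79

3.79%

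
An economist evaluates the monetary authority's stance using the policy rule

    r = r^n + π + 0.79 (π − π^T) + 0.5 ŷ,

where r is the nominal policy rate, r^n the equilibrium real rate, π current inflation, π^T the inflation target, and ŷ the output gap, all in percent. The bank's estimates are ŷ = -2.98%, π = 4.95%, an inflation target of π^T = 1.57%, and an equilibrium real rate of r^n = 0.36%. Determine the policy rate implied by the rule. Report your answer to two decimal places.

r = 0.36 + 4.95 + 0.79 × (4.95 − 1.57) + 0.5 × (-2.98)
   = 0.36 + 4.95 + 2.6702 − 1.49 = 6.49

6.49%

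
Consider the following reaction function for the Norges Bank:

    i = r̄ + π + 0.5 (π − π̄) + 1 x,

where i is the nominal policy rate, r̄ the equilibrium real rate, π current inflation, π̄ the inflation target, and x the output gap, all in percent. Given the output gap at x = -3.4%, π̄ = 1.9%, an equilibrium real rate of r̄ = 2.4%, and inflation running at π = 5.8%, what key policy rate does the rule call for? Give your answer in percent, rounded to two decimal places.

6.75%

i = 2.4 + 5.8 + 0.5 × (5.8 − 1.9) + 1 × (-3.4)
   = 2.4 + 5.8 + 1.95 − 3.4 = 6.75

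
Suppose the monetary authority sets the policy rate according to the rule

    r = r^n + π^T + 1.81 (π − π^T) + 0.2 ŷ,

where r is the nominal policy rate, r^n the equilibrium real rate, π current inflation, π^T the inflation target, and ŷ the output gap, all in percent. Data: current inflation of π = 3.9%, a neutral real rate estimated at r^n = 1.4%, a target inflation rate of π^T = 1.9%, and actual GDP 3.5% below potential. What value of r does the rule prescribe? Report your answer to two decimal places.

Output 3.5% below potential → ŷ = -3.5.
r = 1.4 + 1.9 + 1.81 × (3.9 − 1.9) + 0.2 × (-3.5)
   = 1.4 + 1.9 + 3.62 − 0.7 = 6.22

6.22%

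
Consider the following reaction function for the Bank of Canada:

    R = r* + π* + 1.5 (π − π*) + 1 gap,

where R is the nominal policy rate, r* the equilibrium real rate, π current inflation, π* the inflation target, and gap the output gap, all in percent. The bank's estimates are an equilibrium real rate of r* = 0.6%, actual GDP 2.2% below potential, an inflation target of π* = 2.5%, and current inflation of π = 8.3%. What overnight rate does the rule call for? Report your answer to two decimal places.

9.60%

Output 2.2% below potential → gap = -2.2.
R = 0.6 + 2.5 + 1.5 × (8.3 − 2.5) + 1 × (-2.2)
   = 0.6 + 2.5 + 8.7 − 2.2 = 9.60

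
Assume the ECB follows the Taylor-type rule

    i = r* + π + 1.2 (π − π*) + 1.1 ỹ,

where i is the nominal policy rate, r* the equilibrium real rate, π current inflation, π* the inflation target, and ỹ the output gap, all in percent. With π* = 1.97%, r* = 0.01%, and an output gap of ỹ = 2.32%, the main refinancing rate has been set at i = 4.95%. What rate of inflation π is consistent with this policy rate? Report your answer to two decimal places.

2.16%

Collecting π: i = r* + (1 + 1.2) π − 1.2 π* + 1.1 ỹ
2.2 π = 4.95 − 0.01 + 1.2 × 1.97 − 1.1 × 2.32 = 4.752
π = 4.752 / 2.2 = 2.16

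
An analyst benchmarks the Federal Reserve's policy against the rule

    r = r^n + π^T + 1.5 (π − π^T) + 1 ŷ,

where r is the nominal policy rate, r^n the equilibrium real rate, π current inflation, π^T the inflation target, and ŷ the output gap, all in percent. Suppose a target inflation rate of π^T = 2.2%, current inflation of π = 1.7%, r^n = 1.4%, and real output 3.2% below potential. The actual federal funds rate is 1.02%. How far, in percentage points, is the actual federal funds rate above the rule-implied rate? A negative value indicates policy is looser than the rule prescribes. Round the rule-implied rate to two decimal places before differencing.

1.37 pp

Output 3.2% below potential → ŷ = -3.2.
r = 1.4 + 2.2 + 1.5 × (1.7 − 2.2) + 1 × (-3.2)
   = 1.4 + 2.2 − 0.75 − 3.2 = -0.35
Deviation = 1.02 − (-0.35) = 1.37 pp.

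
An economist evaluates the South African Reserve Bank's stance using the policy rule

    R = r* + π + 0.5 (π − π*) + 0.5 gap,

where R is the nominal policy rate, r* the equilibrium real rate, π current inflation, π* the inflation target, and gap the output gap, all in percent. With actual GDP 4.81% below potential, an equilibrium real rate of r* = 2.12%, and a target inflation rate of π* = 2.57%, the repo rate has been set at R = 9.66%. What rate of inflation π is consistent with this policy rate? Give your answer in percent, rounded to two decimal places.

7.49%

Output 4.81% below potential → gap = -4.81.
Collecting π: R = r* + (1 + 0.5) π − 0.5 π* + 0.5 gap
1.5 π = 9.66 − 2.12 + 0.5 × 2.57 − 0.5 × (-4.81) = 11.23
π = 11.23 / 1.5 = 7.49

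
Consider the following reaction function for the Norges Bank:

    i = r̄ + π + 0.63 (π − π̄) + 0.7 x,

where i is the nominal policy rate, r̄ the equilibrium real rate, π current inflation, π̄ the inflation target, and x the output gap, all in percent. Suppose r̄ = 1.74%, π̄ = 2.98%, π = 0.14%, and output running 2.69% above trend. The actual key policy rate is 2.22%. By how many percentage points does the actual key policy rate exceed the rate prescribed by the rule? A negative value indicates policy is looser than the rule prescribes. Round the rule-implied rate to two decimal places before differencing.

0.25 pp

Output 2.69% above potential → x = 2.69.
i = 1.74 + 0.14 + 0.63 × (0.14 − 2.98) + 0.7 × 2.69
   = 1.74 + 0.14 − 1.7892 + 1.883 = 1.97
Deviation = 2.22 − 1.97 = 0.25 pp.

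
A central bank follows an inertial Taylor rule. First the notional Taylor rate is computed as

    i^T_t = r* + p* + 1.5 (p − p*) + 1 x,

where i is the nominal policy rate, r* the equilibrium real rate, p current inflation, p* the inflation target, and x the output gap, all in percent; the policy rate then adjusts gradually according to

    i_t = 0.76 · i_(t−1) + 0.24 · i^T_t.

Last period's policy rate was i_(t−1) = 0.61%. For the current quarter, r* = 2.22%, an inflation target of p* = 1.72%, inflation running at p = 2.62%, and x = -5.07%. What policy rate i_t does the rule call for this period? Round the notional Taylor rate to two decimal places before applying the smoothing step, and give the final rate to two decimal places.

0.52%

i^T_t = 2.22 + 1.72 + 1.5 × (2.62 − 1.72) + 1 × (-5.07)
   = 2.22 + 1.72 + 1.35 − 5.07 = 0.22
i_t = 0.76 × 0.61 + 0.24 × 0.22 = 0.4636 + 0.0528 = 0.52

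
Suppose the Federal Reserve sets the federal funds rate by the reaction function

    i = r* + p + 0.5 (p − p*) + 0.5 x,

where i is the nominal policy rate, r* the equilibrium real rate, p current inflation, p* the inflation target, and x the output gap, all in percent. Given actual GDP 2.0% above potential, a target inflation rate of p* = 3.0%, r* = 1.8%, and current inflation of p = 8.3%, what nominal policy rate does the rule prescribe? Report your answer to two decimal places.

13.75%

Output 2.0% above potential → x = 2.0.
i = 1.8 + 8.3 + 0.5 × (8.3 − 3.0) + 0.5 × 2.0
   = 1.8 + 8.3 + 2.65 + 1 = 13.75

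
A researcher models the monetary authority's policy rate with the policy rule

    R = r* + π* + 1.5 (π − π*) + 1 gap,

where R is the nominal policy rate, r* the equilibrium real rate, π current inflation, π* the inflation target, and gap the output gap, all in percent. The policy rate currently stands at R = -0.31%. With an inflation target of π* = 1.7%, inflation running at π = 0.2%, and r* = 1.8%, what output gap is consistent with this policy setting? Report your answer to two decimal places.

1 gap = -0.31 − 1.8 − 1.7 − 1.5 × (0.2 − 1.7) = -1.56
gap = -1.56 / 1 = -1.56

-1.56%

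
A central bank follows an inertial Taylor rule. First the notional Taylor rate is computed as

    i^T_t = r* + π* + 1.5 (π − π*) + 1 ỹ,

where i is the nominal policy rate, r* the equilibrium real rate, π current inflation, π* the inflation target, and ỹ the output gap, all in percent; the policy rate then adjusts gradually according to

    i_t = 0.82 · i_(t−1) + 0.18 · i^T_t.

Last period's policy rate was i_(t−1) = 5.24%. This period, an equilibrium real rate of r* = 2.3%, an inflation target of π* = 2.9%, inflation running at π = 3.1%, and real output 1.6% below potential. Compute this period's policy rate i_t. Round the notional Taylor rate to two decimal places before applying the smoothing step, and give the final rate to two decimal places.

5.00%

Output 1.6% below potential → ỹ = -1.6.
i^T_t = 2.3 + 2.9 + 1.5 × (3.1 − 2.9) + 1 × (-1.6)
   = 2.3 + 2.9 + 0.3 − 1.6 = 3.90
i_t = 0.82 × 5.24 + 0.18 × 3.90 = 4.2968 + 0.702 = 5.00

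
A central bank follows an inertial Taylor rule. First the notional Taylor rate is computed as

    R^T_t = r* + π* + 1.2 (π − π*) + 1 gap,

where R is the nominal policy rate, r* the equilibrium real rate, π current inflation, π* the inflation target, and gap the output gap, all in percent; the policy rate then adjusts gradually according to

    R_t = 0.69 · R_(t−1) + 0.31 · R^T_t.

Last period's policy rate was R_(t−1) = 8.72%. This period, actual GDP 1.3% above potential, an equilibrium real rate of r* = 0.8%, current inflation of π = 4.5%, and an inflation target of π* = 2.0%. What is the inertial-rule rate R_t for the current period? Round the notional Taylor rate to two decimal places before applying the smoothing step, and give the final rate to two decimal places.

Output 1.3% above potential → gap = 1.3.
R^T_t = 0.8 + 2.0 + 1.2 × (4.5 − 2.0) + 1 × 1.3
   = 0.8 + 2 + 3 + 1.3 = 7.10
R_t = 0.69 × 8.72 + 0.31 × 7.10 = 6.0168 + 2.201 = 8.22

8.22%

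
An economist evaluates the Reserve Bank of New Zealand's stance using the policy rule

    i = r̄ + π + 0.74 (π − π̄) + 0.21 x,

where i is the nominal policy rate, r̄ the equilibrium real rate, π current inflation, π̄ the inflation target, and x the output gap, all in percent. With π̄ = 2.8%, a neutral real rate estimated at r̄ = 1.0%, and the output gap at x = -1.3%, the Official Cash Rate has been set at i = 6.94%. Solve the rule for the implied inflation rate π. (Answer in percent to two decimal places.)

4.76%

Collecting π: i = r̄ + (1 + 0.74) π − 0.74 π̄ + 0.21 x
1.74 π = 6.94 − 1.0 + 0.74 × 2.8 − 0.21 × (-1.3) = 8.285
π = 8.285 / 1.74 = 4.76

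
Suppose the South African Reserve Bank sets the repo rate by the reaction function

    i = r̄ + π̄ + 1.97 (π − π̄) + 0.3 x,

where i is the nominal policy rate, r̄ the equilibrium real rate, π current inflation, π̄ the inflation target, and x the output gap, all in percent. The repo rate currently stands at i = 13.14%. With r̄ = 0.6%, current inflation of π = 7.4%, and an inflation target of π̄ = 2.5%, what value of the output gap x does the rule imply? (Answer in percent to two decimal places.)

1.29%

0.3 x = 13.14 − 0.6 − 2.5 − 1.97 × (7.4 − 2.5) = 0.387
x = 0.387 / 0.3 = 1.29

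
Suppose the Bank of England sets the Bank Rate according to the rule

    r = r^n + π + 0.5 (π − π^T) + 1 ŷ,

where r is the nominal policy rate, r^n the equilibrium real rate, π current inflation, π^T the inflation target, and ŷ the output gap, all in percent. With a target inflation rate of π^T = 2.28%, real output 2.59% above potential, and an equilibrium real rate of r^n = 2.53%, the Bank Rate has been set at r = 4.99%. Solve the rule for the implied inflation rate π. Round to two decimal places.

Output 2.59% above potential → ŷ = 2.59.
Collecting π: r = r^n + (1 + 0.5) π − 0.5 π^T + 1 ŷ
1.5 π = 4.99 − 2.53 + 0.5 × 2.28 − 1 × 2.59 = 1.01
π = 1.01 / 1.5 = 0.67

0.67%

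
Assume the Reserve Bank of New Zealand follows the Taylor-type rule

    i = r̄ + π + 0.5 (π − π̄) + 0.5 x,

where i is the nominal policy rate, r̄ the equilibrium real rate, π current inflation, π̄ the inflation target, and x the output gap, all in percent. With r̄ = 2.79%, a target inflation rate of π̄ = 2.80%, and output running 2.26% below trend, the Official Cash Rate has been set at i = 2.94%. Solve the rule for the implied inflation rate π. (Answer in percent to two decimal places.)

1.79%

Output 2.26% below potential → x = -2.26.
Collecting π: i = r̄ + (1 + 0.5) π − 0.5 π̄ + 0.5 x
1.5 π = 2.94 − 2.79 + 0.5 × 2.80 − 0.5 × (-2.26) = 2.68
π = 2.68 / 1.5 = 1.79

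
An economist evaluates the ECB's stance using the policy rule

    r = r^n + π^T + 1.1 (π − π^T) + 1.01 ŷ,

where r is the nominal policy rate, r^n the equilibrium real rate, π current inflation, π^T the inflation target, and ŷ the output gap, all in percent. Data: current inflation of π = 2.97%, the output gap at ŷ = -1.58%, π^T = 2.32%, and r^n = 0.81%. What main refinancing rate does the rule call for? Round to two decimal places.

2.25%

r = 0.81 + 2.32 + 1.1 × (2.97 − 2.32) + 1.01 × (-1.58)
   = 0.81 + 2.32 + 0.715 − 1.5958 = 2.25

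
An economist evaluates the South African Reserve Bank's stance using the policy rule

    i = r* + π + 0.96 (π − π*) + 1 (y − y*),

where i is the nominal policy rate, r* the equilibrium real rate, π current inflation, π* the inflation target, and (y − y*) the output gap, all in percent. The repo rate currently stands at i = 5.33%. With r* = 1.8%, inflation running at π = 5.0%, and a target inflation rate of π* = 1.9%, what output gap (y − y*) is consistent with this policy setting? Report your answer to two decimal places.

-4.45%

1 (y − y*) = 5.33 − 1.8 − 5.0 − 0.96 × (5.0 − 1.9) = -4.446
(y − y*) = -4.446 / 1 = -4.45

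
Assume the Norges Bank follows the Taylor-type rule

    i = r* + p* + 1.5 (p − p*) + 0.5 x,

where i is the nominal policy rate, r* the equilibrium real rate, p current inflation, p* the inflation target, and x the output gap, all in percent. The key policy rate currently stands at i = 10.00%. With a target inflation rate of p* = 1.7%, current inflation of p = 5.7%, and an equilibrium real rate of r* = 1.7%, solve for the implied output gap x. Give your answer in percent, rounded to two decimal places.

0.5 x = 10.00 − 1.7 − 1.7 − 1.5 × (5.7 − 1.7) = 0.6
x = 0.6 / 0.5 = 1.20

1.20%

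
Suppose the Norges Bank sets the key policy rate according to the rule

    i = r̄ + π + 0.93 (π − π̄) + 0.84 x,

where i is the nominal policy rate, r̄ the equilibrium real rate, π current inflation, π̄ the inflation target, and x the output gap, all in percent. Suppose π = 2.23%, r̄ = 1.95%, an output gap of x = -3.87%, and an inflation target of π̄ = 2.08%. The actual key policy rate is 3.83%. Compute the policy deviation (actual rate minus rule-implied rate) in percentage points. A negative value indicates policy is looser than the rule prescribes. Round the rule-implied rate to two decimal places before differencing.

2.76 pp

i = 1.95 + 2.23 + 0.93 × (2.23 − 2.08) + 0.84 × (-3.87)
   = 1.95 + 2.23 + 0.1395 − 3.2508 = 1.07
Deviation = 3.83 − 1.07 = 2.76 pp.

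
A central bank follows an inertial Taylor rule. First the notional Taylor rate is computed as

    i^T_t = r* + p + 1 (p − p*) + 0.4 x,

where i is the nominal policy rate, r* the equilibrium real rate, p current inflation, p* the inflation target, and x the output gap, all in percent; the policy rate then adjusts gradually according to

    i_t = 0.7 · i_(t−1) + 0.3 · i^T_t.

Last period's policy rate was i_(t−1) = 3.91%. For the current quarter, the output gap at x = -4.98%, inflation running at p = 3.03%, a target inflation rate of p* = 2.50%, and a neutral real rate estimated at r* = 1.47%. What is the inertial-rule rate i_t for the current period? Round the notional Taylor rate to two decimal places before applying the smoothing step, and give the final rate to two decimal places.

i^T_t = 1.47 + 3.03 + 1 × (3.03 − 2.50) + 0.4 × (-4.98)
   = 1.47 + 3.03 + 0.53 − 1.992 = 3.04
i_t = 0.7 × 3.91 + 0.3 × 3.04 = 2.737 + 0.912 = 3.65

3.65%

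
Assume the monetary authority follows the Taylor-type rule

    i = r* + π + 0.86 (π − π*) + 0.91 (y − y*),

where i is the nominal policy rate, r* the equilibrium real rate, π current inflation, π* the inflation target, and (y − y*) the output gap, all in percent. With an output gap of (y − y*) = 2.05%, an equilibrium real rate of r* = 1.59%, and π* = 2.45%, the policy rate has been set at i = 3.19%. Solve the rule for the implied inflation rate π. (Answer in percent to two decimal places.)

Collecting π: i = r* + (1 + 0.86) π − 0.86 π* + 0.91 (y − y*)
1.86 π = 3.19 − 1.59 + 0.86 × 2.45 − 0.91 × 2.05 = 1.8415
π = 1.8415 / 1.86 = 0.99

0.99%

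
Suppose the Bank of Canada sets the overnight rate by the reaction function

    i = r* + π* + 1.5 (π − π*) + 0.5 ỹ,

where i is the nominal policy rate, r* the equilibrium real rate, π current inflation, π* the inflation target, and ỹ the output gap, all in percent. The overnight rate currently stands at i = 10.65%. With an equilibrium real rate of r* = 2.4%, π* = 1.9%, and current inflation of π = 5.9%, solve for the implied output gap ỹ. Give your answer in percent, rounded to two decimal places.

0.70%

0.5 ỹ = 10.65 − 2.4 − 1.9 − 1.5 × (5.9 − 1.9) = 0.35
ỹ = 0.35 / 0.5 = 0.70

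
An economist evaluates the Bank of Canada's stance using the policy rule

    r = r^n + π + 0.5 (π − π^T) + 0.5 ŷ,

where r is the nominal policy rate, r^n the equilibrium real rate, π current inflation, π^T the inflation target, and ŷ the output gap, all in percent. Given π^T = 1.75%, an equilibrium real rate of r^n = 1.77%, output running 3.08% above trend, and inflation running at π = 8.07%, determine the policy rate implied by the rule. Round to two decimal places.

14.54%

Output 3.08% above potential → ŷ = 3.08.
r = 1.77 + 8.07 + 0.5 × (8.07 − 1.75) + 0.5 × 3.08
   = 1.77 + 8.07 + 3.16 + 1.54 = 14.54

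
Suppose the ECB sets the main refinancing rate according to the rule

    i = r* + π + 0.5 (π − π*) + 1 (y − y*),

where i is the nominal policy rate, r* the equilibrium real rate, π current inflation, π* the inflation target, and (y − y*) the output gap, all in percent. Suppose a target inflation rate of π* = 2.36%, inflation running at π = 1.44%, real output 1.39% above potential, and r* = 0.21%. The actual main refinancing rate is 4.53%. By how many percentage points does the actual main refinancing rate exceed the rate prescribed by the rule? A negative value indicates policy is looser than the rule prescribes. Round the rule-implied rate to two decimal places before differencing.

1.95 pp

Output 1.39% above potential → (y − y*) = 1.39.
i = 0.21 + 1.44 + 0.5 × (1.44 − 2.36) + 1 × 1.39
   = 0.21 + 1.44 − 0.46 + 1.39 = 2.58
Deviation = 4.53 − 2.58 = 1.95 pp.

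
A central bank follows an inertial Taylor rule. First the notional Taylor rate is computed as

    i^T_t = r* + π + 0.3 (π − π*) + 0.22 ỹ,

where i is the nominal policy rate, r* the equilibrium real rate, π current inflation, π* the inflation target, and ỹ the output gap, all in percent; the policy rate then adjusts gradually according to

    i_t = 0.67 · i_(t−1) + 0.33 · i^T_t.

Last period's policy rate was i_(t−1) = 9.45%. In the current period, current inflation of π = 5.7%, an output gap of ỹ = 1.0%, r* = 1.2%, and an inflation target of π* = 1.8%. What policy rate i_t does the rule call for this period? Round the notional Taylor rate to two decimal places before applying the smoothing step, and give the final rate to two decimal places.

9.07%

i^T_t = 1.2 + 5.7 + 0.3 × (5.7 − 1.8) + 0.22 × 1.0
   = 1.2 + 5.7 + 1.17 + 0.22 = 8.29
i_t = 0.67 × 9.45 + 0.33 × 8.29 = 6.3315 + 2.7357 = 9.07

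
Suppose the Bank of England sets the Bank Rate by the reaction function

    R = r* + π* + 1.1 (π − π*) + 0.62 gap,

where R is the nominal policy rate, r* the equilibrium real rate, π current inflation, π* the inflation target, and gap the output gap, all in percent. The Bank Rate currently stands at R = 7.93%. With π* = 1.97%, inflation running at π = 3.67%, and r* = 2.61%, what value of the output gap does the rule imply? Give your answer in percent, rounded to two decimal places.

2.39%

0.62 gap = 7.93 − 2.61 − 1.97 − 1.1 × (3.67 − 1.97) = 1.48
gap = 1.48 / 0.62 = 2.39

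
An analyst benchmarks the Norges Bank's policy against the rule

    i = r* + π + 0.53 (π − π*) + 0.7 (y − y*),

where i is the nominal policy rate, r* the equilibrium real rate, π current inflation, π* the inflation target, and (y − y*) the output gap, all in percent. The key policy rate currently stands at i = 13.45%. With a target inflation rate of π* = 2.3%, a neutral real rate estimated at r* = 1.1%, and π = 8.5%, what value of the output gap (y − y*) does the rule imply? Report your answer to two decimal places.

0.81%

0.7 (y − y*) = 13.45 − 1.1 − 8.5 − 0.53 × (8.5 − 2.3) = 0.564
(y − y*) = 0.564 / 0.7 = 0.81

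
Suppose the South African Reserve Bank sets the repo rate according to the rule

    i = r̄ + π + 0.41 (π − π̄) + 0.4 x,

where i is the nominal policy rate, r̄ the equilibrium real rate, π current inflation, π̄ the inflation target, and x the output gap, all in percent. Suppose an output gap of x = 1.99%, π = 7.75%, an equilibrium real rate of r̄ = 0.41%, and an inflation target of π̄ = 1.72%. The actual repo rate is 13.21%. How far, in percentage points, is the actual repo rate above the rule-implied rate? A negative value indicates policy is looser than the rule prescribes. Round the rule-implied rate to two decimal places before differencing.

i = 0.41 + 7.75 + 0.41 × (7.75 − 1.72) + 0.4 × 1.99
   = 0.41 + 7.75 + 2.4723 + 0.796 = 11.43
Deviation = 13.21 − 11.43 = 1.78 pp.

1.78 pp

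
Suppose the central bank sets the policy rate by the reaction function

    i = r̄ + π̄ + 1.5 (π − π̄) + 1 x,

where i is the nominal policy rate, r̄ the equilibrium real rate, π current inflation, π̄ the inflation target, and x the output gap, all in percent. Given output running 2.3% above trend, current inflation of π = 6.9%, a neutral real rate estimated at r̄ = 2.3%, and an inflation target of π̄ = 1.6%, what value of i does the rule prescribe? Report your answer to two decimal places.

Output 2.3% above potential → x = 2.3.
i = 2.3 + 1.6 + 1.5 × (6.9 − 1.6) + 1 × 2.3
   = 2.3 + 1.6 + 7.95 + 2.3 = 14.15

14.15%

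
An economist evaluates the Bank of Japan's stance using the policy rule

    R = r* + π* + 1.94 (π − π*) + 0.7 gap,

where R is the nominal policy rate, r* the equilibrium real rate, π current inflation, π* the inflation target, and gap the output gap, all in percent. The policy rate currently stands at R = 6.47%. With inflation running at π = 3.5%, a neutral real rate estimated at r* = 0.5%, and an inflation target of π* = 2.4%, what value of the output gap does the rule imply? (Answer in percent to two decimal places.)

2.05%

0.7 gap = 6.47 − 0.5 − 2.4 − 1.94 × (3.5 − 2.4) = 1.436
gap = 1.436 / 0.7 = 2.05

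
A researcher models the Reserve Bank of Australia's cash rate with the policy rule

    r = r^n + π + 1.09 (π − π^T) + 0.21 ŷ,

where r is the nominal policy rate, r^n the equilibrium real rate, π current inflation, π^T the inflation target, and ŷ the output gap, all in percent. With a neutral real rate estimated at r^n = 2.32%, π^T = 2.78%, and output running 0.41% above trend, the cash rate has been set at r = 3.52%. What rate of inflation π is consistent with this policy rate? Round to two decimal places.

Output 0.41% above potential → ŷ = 0.41.
Collecting π: r = r^n + (1 + 1.09) π − 1.09 π^T + 0.21 ŷ
2.09 π = 3.52 − 2.32 + 1.09 × 2.78 − 0.21 × 0.41 = 4.1441
π = 4.1441 / 2.09 = 1.98

1.98%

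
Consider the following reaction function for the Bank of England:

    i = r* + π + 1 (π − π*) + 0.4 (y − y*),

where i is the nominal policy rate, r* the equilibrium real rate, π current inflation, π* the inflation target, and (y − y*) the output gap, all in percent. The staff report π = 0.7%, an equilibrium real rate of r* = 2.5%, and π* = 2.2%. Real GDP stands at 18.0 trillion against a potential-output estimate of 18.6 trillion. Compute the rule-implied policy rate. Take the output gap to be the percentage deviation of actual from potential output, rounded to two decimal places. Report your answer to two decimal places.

Output gap = 100 × (18.0 − 18.6) / 18.6 = -3.23%.
i = 2.50 + 0.70 + 1 × (0.70 − 2.20) + 0.4 × (-3.23)
   = 2.50 + 0.7 − 1.5 − 1.292 = 0.41

0.41%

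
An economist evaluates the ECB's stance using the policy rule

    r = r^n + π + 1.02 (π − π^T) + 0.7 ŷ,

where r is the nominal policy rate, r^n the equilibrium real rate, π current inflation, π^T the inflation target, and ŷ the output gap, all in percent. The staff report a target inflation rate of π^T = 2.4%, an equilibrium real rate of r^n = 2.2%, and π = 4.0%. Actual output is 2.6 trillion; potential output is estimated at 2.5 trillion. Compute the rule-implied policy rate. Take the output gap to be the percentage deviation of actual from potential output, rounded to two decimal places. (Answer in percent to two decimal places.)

Output gap = 100 × (2.6 − 2.5) / 2.5 = 4.00%.
r = 2.20 + 4.00 + 1.02 × (4.00 − 2.40) + 0.7 × 4.00
   = 2.20 + 4 + 1.632 + 2.8 = 10.63

10.63%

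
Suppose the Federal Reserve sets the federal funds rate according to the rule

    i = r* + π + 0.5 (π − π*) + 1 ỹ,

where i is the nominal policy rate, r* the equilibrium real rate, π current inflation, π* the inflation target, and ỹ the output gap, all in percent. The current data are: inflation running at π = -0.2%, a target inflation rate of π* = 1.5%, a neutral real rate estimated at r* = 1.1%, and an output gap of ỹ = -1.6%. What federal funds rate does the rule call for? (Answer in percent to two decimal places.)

i = 1.1 + (-0.2) + 0.5 × (-0.2 − 1.5) + 1 × (-1.6)
   = 1.1 − 0.2 − 0.85 − 1.6 = -1.55

-1.55%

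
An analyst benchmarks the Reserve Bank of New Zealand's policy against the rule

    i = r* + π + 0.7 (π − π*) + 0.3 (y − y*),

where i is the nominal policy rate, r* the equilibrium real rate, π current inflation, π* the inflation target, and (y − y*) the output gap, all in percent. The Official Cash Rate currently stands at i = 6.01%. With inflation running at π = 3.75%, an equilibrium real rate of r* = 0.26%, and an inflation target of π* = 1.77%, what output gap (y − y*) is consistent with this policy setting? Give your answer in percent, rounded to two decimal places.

0.3 (y − y*) = 6.01 − 0.26 − 3.75 − 0.7 × (3.75 − 1.77) = 0.614
(y − y*) = 0.614 / 0.3 = 2.05

2.05%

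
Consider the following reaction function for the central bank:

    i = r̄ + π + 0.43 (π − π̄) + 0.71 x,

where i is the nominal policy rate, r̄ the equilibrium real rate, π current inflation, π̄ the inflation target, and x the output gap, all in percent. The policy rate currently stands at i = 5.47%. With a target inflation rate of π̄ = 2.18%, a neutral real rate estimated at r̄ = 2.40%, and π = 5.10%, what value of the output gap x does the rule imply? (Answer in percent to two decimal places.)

0.71 x = 5.47 − 2.40 − 5.10 − 0.43 × (5.10 − 2.18) = -3.2856
x = -3.2856 / 0.71 = -4.63

-4.63%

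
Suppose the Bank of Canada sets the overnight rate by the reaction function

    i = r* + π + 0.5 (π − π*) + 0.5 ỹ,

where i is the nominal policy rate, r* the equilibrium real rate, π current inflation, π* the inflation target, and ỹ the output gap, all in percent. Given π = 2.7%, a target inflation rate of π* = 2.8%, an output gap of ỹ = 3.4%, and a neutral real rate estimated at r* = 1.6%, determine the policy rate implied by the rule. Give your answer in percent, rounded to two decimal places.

i = 1.6 + 2.7 + 0.5 × (2.7 − 2.8) + 0.5 × 3.4
   = 1.6 + 2.7 − 0.05 + 1.7 = 5.95

5.95%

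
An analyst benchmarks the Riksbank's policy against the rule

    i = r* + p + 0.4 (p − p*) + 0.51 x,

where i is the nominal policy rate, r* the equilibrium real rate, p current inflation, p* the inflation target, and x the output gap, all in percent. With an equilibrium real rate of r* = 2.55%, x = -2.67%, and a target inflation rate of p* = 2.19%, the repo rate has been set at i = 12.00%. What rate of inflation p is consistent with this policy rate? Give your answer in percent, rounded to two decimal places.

8.35%

Collecting p: i = r* + (1 + 0.4) p − 0.4 p* + 0.51 x
1.4 p = 12.00 − 2.55 + 0.4 × 2.19 − 0.51 × (-2.67) = 11.6877
p = 11.6877 / 1.4 = 8.35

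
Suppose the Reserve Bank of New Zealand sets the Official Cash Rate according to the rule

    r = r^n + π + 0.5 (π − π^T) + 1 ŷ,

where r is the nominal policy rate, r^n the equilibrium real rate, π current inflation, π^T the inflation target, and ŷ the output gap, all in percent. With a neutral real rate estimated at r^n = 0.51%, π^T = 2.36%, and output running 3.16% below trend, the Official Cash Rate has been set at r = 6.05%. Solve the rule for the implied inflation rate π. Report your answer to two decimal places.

6.59%

Output 3.16% below potential → ŷ = -3.16.
Collecting π: r = r^n + (1 + 0.5) π − 0.5 π^T + 1 ŷ
1.5 π = 6.05 − 0.51 + 0.5 × 2.36 − 1 × (-3.16) = 9.88
π = 9.88 / 1.5 = 6.59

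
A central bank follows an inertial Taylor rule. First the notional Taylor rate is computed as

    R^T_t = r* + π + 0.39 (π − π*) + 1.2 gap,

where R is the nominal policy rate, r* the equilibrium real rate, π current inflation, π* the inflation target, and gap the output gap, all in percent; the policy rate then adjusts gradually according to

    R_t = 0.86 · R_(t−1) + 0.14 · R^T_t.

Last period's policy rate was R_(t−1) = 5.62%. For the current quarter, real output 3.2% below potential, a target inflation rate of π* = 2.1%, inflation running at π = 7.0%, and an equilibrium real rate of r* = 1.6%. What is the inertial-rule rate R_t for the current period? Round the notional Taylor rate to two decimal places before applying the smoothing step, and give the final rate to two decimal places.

5.77%

Output 3.2% below potential → gap = -3.2.
R^T_t = 1.6 + 7.0 + 0.39 × (7.0 − 2.1) + 1.2 × (-3.2)
   = 1.6 + 7 + 1.911 − 3.84 = 6.67
R_t = 0.86 × 5.62 + 0.14 × 6.67 = 4.8332 + 0.9338 = 5.77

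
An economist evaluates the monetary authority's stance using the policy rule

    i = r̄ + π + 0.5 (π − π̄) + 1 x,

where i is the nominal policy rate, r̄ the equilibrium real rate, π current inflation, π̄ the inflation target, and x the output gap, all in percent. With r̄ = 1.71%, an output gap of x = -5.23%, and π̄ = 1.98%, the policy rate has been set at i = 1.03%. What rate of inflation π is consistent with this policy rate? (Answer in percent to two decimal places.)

3.69%

Collecting π: i = r̄ + (1 + 0.5) π − 0.5 π̄ + 1 x
1.5 π = 1.03 − 1.71 + 0.5 × 1.98 − 1 × (-5.23) = 5.54
π = 5.54 / 1.5 = 3.69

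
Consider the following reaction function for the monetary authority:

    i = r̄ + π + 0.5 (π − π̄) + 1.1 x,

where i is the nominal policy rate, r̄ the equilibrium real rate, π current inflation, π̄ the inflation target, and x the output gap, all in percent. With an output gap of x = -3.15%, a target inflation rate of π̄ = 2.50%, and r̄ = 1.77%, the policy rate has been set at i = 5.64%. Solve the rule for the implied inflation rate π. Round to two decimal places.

5.72%

Collecting π: i = r̄ + (1 + 0.5) π − 0.5 π̄ + 1.1 x
1.5 π = 5.64 − 1.77 + 0.5 × 2.50 − 1.1 × (-3.15) = 8.585
π = 8.585 / 1.5 = 5.72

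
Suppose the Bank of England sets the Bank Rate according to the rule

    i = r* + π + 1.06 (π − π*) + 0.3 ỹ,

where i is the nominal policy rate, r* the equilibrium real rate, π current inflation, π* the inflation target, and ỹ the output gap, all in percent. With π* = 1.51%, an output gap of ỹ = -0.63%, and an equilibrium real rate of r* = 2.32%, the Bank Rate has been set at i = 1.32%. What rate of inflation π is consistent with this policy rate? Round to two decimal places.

Collecting π: i = r* + (1 + 1.06) π − 1.06 π* + 0.3 ỹ
2.06 π = 1.32 − 2.32 + 1.06 × 1.51 − 0.3 × (-0.63) = 0.7896
π = 0.7896 / 2.06 = 0.38

0.38%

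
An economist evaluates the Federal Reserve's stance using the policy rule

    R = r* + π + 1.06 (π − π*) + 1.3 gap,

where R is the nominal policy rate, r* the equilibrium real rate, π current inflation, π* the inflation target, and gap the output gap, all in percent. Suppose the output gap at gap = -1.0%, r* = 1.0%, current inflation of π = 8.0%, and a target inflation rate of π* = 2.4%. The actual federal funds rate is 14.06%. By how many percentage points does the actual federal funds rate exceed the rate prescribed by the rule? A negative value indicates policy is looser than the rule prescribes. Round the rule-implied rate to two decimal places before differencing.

0.42 pp

R = 1.0 + 8.0 + 1.06 × (8.0 − 2.4) + 1.3 × (-1.0)
   = 1.0 + 8 + 5.936 − 1.3 = 13.64
Deviation = 14.06 − 13.64 = 0.42 pp.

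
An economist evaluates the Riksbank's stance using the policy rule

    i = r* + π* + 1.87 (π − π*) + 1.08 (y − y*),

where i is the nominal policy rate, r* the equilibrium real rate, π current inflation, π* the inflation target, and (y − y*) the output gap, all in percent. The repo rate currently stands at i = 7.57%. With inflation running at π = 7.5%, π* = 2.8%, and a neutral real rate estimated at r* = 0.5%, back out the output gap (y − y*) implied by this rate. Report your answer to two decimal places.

1.08 (y − y*) = 7.57 − 0.5 − 2.8 − 1.87 × (7.5 − 2.8) = -4.519
(y − y*) = -4.519 / 1.08 = -4.18

-4.18%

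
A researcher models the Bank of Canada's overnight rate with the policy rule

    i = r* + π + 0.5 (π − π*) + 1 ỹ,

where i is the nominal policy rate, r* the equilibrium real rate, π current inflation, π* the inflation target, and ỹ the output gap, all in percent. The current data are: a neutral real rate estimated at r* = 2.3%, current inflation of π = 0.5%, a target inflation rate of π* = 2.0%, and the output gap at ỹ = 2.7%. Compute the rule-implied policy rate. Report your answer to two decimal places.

i = 2.3 + 0.5 + 0.5 × (0.5 − 2.0) + 1 × 2.7
   = 2.3 + 0.5 − 0.75 + 2.7 = 4.75

4.75%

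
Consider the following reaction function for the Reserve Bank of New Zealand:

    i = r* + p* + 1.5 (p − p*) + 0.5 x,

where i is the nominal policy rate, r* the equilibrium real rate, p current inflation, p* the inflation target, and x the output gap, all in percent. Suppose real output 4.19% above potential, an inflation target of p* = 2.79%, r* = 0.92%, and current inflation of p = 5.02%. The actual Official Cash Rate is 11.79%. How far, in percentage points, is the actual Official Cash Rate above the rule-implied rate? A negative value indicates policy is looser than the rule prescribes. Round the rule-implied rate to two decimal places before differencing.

Output 4.19% above potential → x = 4.19.
i = 0.92 + 2.79 + 1.5 × (5.02 − 2.79) + 0.5 × 4.19
   = 0.92 + 2.79 + 3.345 + 2.095 = 9.15
Deviation = 11.79 − 9.15 = 2.64 pp.

2.64 pp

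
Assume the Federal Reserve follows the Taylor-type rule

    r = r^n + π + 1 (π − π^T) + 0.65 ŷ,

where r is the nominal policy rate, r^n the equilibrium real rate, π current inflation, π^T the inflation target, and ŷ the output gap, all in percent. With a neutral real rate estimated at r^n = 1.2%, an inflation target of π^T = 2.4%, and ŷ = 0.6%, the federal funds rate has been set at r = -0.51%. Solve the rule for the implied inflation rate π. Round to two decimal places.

Collecting π: r = r^n + (1 + 1) π − 1 π^T + 0.65 ŷ
2 π = -0.51 − 1.2 + 1 × 2.4 − 0.65 × 0.6 = 0.3
π = 0.3 / 2 = 0.15

0.15%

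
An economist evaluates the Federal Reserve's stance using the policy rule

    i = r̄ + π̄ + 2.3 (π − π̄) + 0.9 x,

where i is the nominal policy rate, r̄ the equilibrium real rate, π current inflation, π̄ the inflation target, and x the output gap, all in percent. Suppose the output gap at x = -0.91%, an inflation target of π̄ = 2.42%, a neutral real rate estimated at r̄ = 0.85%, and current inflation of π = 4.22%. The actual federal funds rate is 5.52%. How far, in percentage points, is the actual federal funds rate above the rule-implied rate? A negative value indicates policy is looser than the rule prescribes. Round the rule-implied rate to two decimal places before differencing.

i = 0.85 + 2.42 + 2.3 × (4.22 − 2.42) + 0.9 × (-0.91)
   = 0.85 + 2.42 + 4.14 − 0.819 = 6.59
Deviation = 5.52 − 6.59 = -1.07 pp.

-1.07 pp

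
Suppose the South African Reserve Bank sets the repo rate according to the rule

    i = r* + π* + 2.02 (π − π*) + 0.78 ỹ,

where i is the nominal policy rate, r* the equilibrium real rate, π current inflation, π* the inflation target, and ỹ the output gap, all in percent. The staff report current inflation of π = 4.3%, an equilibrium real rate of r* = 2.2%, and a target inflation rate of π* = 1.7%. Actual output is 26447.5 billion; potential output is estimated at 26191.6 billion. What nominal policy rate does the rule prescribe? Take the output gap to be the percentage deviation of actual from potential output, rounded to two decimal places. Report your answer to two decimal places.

9.92%

Output gap = 100 × (26447.5 − 26191.6) / 26191.6 = 0.98%.
i = 2.20 + 1.70 + 2.02 × (4.30 − 1.70) + 0.78 × 0.98
   = 2.20 + 1.7 + 5.252 + 0.7644 = 9.92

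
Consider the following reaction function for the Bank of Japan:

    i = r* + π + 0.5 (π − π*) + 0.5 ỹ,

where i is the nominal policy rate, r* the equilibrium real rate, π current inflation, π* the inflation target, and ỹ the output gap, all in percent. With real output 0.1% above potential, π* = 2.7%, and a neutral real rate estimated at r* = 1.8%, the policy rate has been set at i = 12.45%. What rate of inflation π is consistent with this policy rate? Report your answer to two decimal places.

Output 0.1% above potential → ỹ = 0.1.
Collecting π: i = r* + (1 + 0.5) π − 0.5 π* + 0.5 ỹ
1.5 π = 12.45 − 1.8 + 0.5 × 2.7 − 0.5 × 0.1 = 11.95
π = 11.95 / 1.5 = 7.97

7.97%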